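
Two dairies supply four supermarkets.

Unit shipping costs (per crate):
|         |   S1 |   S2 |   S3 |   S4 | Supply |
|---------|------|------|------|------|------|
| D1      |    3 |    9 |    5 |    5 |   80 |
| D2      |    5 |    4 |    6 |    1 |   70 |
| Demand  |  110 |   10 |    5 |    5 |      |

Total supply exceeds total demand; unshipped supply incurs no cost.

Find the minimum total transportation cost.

465

An optimal shipping plan:
  D1→S1: 80 crates
  D2→S1: 30 crates
  D2→S2: 10 crates
  D2→S3: 5 crates
  D2→S4: 5 crates
Total cost = 465.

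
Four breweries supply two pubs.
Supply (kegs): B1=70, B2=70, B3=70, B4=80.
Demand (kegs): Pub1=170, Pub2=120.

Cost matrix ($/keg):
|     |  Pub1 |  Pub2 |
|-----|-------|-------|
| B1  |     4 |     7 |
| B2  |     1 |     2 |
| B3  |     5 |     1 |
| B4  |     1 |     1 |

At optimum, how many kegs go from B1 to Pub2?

Solving gives:
  B1→Pub1: 70 kegs
  B2→Pub1: 70 kegs
  B3→Pub2: 70 kegs
  B4→Pub1: 30 kegs
  B4→Pub2: 50 kegs
Total cost = $500.
The route B1→Pub2 is not used.

0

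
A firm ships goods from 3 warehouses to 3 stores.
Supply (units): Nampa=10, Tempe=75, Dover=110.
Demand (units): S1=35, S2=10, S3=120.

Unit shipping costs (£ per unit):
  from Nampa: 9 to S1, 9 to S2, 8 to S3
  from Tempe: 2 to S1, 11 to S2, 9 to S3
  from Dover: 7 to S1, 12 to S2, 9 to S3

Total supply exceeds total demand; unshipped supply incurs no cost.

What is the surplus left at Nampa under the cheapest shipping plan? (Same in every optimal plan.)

Minimum-cost shipments:
  Nampa to S2: 10 units
  Tempe to S1: 35 units
  Tempe to S3: 40 units
  Dover to S3: 80 units
Total cost = £1240.
Nampa ships 10 of its 10, leaving 0.

0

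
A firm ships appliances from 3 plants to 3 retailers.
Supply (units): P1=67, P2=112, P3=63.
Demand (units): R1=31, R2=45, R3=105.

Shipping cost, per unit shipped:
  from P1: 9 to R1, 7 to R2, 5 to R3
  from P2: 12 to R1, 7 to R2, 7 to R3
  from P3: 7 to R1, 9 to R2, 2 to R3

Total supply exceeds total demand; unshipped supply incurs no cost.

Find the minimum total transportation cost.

An optimal shipping plan:
  P1->R1: 31 units
  P1->R3: 36 units
  P2->R2: 45 units
  P2->R3: 6 units
  P3->R3: 63 units
Total cost = 942.

942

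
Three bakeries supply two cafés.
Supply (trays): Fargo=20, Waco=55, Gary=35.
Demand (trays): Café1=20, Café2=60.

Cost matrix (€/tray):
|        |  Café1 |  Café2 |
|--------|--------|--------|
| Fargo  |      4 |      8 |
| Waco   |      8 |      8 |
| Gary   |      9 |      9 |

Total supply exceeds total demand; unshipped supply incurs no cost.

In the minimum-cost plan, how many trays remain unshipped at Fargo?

An optimal plan:
  Fargo→Café1: 20 × €4 = €80
  Waco→Café2: 55 × €8 = €440
  Gary→Café2: 5 × €9 = €45
Total cost = €565.
Fargo ships 20 of its 20, leaving 0.

0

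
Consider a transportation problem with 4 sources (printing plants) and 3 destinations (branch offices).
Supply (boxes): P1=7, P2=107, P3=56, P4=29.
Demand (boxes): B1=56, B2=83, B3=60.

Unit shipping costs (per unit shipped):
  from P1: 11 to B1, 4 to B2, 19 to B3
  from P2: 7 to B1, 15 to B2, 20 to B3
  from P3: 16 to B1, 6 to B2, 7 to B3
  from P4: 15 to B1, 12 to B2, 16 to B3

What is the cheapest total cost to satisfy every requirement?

1941

One minimum-cost allocation:
  P1–B2: 7 × 4 = 28
  P2–B1: 56 × 7 = 392
  P2–B2: 51 × 15 = 765
  P3–B3: 56 × 7 = 392
  P4–B2: 25 × 12 = 300
  P4–B3: 4 × 16 = 64
Total = 28 + 392 + 765 + 392 + 300 + 64 = 1941.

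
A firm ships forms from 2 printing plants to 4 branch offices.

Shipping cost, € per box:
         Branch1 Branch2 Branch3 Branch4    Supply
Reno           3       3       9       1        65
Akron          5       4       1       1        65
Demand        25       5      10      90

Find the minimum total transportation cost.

One minimum-cost allocation:
  Reno to Branch1: 25 × €3 = €75
  Reno to Branch2: 5 × €3 = €15
  Reno to Branch4: 35 × €1 = €35
  Akron to Branch3: 10 × €1 = €10
  Akron to Branch4: 55 × €1 = €55
Total = 75 + 15 + 35 + 10 + 55 = €190.

190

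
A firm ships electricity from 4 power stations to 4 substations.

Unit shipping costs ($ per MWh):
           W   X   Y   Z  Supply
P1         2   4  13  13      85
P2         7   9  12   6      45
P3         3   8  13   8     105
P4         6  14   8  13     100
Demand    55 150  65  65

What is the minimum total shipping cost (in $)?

2080

A cheapest plan:
  P1–X: 85 × $4 = $340
  P2–Z: 45 × $6 = $270
  P3–W: 20 × $3 = $60
  P3–X: 65 × $8 = $520
  P3–Z: 20 × $8 = $160
  P4–W: 35 × $6 = $210
  P4–Y: 65 × $8 = $520
Total = 340 + 270 + 60 + 520 + 160 + 210 + 520 = $2080.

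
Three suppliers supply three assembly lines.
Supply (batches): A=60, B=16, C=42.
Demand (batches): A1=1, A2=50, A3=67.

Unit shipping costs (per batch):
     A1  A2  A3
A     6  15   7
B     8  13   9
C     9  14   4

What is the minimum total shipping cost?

1067

One minimum-cost allocation:
  A→A1: 1 batches
  A→A2: 34 batches
  A→A3: 25 batches
  B→A2: 16 batches
  C→A3: 42 batches
Total cost = 1067.
(Supply check: A ships 60; B ships 16; C ships 42.)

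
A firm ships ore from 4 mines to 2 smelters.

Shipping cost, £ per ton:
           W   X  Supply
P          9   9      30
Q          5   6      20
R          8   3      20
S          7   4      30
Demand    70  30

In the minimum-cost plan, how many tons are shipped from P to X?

0

Optimal shipments:
  P→W: 30 × £9 = £270
  Q→W: 20 × £5 = £100
  R→X: 20 × £3 = £60
  S→W: 20 × £7 = £140
  S→X: 10 × £4 = £40
Total cost = £610.
The route P→X is not used.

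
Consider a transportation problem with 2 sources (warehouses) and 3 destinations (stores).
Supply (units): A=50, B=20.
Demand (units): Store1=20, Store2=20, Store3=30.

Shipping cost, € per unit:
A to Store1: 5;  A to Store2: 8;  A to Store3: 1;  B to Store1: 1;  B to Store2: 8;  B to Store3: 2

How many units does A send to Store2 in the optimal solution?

20

Solving gives:
  A→Store2: 20 units
  A→Store3: 30 units
  B→Store1: 20 units
Total cost = €210.
So A→Store2 carries 20 units.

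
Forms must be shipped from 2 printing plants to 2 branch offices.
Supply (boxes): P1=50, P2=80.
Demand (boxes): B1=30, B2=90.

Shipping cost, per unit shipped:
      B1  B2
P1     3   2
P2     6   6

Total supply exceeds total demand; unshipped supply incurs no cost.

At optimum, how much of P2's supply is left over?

An optimal plan:
  P1→B2: 50 × 2 = 100
  P2→B1: 30 × 6 = 180
  P2→B2: 40 × 6 = 240
Total cost = 520.
P2 ships 70 of its 80, leaving 10.

10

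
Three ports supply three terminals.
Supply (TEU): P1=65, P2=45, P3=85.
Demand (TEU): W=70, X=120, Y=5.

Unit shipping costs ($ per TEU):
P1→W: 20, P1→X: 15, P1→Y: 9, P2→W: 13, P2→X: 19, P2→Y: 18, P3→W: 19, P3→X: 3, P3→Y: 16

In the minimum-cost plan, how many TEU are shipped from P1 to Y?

5

Solving gives:
  P1→W: 25 × $20 = $500
  P1→X: 35 × $15 = $525
  P1→Y: 5 × $9 = $45
  P2→W: 45 × $13 = $585
  P3→X: 85 × $3 = $255
Total cost = $1910.
So P1→Y carries 5 TEU.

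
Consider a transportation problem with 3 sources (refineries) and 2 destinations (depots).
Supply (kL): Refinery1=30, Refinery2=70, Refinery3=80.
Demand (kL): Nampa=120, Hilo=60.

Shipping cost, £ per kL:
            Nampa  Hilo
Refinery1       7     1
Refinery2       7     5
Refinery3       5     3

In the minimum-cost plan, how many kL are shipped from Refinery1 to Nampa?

0

Optimal shipments:
  Refinery1 to Hilo: 30 × £1 = £30
  Refinery2 to Nampa: 40 × £7 = £280
  Refinery2 to Hilo: 30 × £5 = £150
  Refinery3 to Nampa: 80 × £5 = £400
Total cost = £860.
The route Refinery1→Nampa is not used.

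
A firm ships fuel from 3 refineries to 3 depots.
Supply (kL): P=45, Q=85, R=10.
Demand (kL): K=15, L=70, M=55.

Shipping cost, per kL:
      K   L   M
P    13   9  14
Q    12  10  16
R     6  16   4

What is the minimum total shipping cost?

A cheapest plan:
  P to M: 45 × 14 = 630
  Q to K: 15 × 12 = 180
  Q to L: 70 × 10 = 700
  R to M: 10 × 4 = 40
Total = 630 + 180 + 700 + 40 = 1550.

1550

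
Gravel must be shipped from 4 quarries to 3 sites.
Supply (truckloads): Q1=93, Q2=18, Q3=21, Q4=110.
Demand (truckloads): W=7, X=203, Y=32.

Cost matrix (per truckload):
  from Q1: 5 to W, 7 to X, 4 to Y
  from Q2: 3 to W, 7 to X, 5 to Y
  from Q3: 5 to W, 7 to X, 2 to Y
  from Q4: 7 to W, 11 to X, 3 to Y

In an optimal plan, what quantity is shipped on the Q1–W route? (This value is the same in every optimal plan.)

Solving gives:
  Q1–X: 93 truckloads
  Q2–W: 7 truckloads
  Q2–X: 11 truckloads
  Q3–X: 21 truckloads
  Q4–X: 78 truckloads
  Q4–Y: 32 truckloads
Total cost = 1850.
The route Q1→W is not used.

0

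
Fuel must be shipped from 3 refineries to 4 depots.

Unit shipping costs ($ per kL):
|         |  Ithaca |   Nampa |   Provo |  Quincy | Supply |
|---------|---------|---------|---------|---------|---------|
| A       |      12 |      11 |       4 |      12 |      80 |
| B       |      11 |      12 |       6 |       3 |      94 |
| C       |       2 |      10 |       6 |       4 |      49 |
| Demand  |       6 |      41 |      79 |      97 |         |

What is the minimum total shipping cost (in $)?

1033

An optimal shipping plan:
  A->Nampa: 1 × $11 = $11
  A->Provo: 79 × $4 = $316
  B->Quincy: 94 × $3 = $282
  C->Ithaca: 6 × $2 = $12
  C->Nampa: 40 × $10 = $400
  C->Quincy: 3 × $4 = $12
Total = 11 + 316 + 282 + 12 + 400 + 12 = $1033.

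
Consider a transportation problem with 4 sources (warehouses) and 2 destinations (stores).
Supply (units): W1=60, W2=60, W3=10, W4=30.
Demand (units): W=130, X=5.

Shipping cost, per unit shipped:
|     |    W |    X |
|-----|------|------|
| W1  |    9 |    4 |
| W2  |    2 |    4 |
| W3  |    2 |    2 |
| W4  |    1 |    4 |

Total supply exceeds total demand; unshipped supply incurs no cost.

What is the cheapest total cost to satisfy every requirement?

460

A cheapest plan:
  W1→W: 30 units
  W1→X: 5 units
  W2→W: 60 units
  W3→W: 10 units
  W4→W: 30 units
Total cost = 460.
(Supply check: W1 ships 35; W2 ships 60; W3 ships 10; W4 ships 30.)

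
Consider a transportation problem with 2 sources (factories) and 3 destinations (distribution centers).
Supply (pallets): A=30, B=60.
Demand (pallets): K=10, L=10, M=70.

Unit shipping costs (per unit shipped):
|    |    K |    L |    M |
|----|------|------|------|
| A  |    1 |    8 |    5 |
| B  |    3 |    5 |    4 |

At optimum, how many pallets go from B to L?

Optimal shipments:
  A→K: 10 pallets
  A→M: 20 pallets
  B→L: 10 pallets
  B→M: 50 pallets
Total cost = 360.
So B→L carries 10 pallets.

10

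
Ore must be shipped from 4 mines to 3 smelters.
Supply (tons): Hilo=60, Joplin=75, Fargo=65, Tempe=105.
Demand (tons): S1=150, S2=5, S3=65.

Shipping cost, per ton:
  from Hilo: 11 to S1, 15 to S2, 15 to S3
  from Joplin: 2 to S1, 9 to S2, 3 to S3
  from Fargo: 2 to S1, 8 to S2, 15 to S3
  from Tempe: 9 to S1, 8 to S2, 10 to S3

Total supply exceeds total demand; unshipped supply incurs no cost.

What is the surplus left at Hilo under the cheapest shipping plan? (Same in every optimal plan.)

Minimum-cost shipments:
  Joplin to S1: 10 × 2 = 20
  Joplin to S3: 65 × 3 = 195
  Fargo to S1: 65 × 2 = 130
  Tempe to S1: 75 × 9 = 675
  Tempe to S2: 5 × 8 = 40
Total cost = 1060.
Hilo ships 0 of its 60, leaving 60.

60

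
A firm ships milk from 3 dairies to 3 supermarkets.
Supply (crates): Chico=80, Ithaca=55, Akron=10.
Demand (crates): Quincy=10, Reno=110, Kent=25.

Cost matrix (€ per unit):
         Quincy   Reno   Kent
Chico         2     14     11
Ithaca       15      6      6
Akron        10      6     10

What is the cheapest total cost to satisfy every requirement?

One minimum-cost allocation:
  Chico->Quincy: 10 crates
  Chico->Reno: 45 crates
  Chico->Kent: 25 crates
  Ithaca->Reno: 55 crates
  Akron->Reno: 10 crates
Total cost = €1315.

1315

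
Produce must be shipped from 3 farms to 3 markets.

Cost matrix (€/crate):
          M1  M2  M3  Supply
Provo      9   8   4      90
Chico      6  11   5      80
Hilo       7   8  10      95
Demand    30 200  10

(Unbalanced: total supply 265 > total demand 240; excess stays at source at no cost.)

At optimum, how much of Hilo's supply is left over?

0

Minimum-cost shipments:
  Provo->M2: 90 × €8 = €720
  Chico->M1: 30 × €6 = €180
  Chico->M2: 15 × €11 = €165
  Chico->M3: 10 × €5 = €50
  Hilo->M2: 95 × €8 = €760
Total cost = €1875.
Hilo ships 95 of its 95, leaving 0.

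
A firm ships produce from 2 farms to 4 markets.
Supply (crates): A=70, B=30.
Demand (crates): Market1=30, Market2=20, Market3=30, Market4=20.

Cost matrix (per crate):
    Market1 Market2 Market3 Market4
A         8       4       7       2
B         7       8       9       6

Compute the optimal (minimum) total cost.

540

An optimal shipping plan:
  A–Market2: 20 × 4 = 80
  A–Market3: 30 × 7 = 210
  A–Market4: 20 × 2 = 40
  B–Market1: 30 × 7 = 210
Total = 80 + 210 + 40 + 210 = 540.
(Supply check: A ships 70; B ships 30.)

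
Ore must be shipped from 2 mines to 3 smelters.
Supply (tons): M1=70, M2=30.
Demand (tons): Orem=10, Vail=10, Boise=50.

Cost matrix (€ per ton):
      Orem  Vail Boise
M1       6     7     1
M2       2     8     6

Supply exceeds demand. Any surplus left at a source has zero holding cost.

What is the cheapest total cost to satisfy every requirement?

140

One minimum-cost allocation:
  M1 to Vail: 10 × €7 = €70
  M1 to Boise: 50 × €1 = €50
  M2 to Orem: 10 × €2 = €20
Total = 70 + 50 + 20 = €140.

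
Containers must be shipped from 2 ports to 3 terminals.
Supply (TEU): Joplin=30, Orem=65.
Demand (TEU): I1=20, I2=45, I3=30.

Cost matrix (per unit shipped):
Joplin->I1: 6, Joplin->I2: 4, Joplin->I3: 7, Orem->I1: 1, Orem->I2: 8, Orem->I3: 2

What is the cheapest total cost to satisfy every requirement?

320

A cheapest plan:
  Joplin→I2: 30 × 4 = 120
  Orem→I1: 20 × 1 = 20
  Orem→I2: 15 × 8 = 120
  Orem→I3: 30 × 2 = 60
Total = 120 + 20 + 120 + 60 = 320.
(Supply check: Joplin ships 30; Orem ships 65.)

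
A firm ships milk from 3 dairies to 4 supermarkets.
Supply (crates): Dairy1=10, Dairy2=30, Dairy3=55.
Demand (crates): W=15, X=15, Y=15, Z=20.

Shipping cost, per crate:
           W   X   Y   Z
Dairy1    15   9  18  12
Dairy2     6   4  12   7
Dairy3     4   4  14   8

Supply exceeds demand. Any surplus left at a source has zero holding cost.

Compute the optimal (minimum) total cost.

445

Optimal allocation:
  Dairy2–Y: 15 crates
  Dairy2–Z: 15 crates
  Dairy3–W: 15 crates
  Dairy3–X: 15 crates
  Dairy3–Z: 5 crates
Total cost = 445.
(Supply check: Dairy1 ships 0; Dairy2 ships 30; Dairy3 ships 35.)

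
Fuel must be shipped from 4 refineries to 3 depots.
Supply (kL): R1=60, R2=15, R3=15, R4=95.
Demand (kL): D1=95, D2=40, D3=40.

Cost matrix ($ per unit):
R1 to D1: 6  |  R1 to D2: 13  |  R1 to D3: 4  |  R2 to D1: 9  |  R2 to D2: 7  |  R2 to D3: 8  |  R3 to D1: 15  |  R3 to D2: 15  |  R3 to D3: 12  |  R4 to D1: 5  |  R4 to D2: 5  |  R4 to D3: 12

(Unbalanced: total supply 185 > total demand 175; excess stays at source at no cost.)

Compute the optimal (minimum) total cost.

930

Optimal allocation:
  R1->D1: 25 kL
  R1->D3: 35 kL
  R2->D2: 15 kL
  R3->D3: 5 kL
  R4->D1: 70 kL
  R4->D2: 25 kL
Total cost = $930.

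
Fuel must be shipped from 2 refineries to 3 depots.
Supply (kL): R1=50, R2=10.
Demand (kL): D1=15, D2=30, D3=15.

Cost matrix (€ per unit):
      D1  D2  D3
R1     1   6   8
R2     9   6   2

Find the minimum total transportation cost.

An optimal shipping plan:
  R1 to D1: 15 × €1 = €15
  R1 to D2: 30 × €6 = €180
  R1 to D3: 5 × €8 = €40
  R2 to D3: 10 × €2 = €20
Total = 15 + 180 + 40 + 20 = €255.

255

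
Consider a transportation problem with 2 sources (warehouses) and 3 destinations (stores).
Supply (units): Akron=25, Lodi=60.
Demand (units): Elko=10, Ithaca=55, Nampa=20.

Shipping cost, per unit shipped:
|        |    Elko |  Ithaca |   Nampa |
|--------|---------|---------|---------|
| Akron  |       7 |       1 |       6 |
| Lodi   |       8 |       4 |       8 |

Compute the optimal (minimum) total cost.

An optimal shipping plan:
  Akron->Ithaca: 25 units
  Lodi->Elko: 10 units
  Lodi->Ithaca: 30 units
  Lodi->Nampa: 20 units
Total cost = 385.
(Supply check: Akron ships 25; Lodi ships 60.)

385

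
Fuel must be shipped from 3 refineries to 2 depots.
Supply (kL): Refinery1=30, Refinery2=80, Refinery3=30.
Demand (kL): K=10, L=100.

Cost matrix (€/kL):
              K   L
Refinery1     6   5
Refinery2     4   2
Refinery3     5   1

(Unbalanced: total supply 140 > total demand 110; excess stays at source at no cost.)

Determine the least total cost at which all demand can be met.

An optimal shipping plan:
  Refinery2–K: 10 kL
  Refinery2–L: 70 kL
  Refinery3–L: 30 kL
Total cost = €210.

210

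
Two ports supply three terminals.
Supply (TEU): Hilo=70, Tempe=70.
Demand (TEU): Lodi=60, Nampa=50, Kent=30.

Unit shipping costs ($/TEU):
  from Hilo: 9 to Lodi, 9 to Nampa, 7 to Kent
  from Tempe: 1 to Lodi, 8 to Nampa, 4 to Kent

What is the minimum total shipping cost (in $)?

A cheapest plan:
  Hilo–Nampa: 50 × $9 = $450
  Hilo–Kent: 20 × $7 = $140
  Tempe–Lodi: 60 × $1 = $60
  Tempe–Kent: 10 × $4 = $40
Total = 450 + 140 + 60 + 40 = $690.
(Supply check: Hilo ships 70; Tempe ships 70.)

690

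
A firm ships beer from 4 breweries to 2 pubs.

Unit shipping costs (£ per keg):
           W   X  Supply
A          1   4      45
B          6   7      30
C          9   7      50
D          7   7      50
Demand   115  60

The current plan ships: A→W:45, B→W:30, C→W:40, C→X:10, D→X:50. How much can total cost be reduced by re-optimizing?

Current plan cost = 45·1 + 30·6 + 40·9 + 10·7 + 50·7 = £1005.
Optimal plan:
  A→W: 45 × £1 = £45
  B→W: 30 × £6 = £180
  C→X: 50 × £7 = £350
  D→W: 40 × £7 = £280
  D→X: 10 × £7 = £70
Optimal cost = £925.
Saving = 1005 − 925 = £80.

80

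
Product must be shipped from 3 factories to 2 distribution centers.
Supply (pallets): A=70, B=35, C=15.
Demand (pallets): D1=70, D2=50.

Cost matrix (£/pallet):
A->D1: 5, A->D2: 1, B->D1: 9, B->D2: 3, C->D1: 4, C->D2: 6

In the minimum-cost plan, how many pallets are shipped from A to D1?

55

The minimum-cost plan:
  A→D1: 55 × £5 = £275
  A→D2: 15 × £1 = £15
  B→D2: 35 × £3 = £105
  C→D1: 15 × £4 = £60
Total cost = £455.
So A→D1 carries 55 pallets.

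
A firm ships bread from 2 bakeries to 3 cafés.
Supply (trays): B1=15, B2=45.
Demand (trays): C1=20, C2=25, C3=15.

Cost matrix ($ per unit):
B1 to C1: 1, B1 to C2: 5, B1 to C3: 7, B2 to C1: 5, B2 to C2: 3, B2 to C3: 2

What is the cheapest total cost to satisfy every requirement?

A cheapest plan:
  B1->C1: 15 trays
  B2->C1: 5 trays
  B2->C2: 25 trays
  B2->C3: 15 trays
Total cost = $145.
(Supply check: B1 ships 15; B2 ships 45.)

145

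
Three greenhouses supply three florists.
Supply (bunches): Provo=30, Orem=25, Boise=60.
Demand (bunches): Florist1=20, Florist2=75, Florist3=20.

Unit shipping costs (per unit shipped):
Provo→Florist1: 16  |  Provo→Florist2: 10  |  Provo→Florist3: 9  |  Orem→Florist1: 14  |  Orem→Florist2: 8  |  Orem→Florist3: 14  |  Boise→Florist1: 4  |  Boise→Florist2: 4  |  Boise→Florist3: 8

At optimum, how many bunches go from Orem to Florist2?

25

Solving gives:
  Provo→Florist2: 10 × 10 = 100
  Provo→Florist3: 20 × 9 = 180
  Orem→Florist2: 25 × 8 = 200
  Boise→Florist1: 20 × 4 = 80
  Boise→Florist2: 40 × 4 = 160
Total cost = 720.
So Orem→Florist2 carries 25 bunches.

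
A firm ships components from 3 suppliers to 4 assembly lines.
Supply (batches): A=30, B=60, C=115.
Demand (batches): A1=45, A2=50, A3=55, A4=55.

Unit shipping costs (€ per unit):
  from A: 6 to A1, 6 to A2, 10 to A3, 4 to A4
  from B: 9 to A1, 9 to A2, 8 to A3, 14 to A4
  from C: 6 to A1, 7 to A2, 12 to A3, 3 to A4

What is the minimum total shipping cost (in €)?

One minimum-cost allocation:
  A->A2: 30 batches
  B->A2: 5 batches
  B->A3: 55 batches
  C->A1: 45 batches
  C->A2: 15 batches
  C->A4: 55 batches
Total cost = €1205.

1205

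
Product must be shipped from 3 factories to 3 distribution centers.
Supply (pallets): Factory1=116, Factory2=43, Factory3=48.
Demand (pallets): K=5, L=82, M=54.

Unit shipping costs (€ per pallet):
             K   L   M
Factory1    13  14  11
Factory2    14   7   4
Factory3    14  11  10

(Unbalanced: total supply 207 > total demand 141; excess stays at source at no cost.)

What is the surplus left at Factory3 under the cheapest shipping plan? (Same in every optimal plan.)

An optimal plan:
  Factory1->K: 5 pallets
  Factory1->L: 34 pallets
  Factory1->M: 11 pallets
  Factory2->M: 43 pallets
  Factory3->L: 48 pallets
Total cost = €1362.
Factory3 ships 48 of its 48, leaving 0.

0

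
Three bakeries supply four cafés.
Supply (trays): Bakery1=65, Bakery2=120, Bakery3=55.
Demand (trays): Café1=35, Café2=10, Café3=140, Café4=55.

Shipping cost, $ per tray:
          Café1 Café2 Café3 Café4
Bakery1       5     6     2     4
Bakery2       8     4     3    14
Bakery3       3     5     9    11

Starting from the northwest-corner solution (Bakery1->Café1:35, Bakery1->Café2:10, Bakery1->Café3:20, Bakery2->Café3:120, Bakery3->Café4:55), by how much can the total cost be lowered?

Current plan cost = 35·5 + 10·6 + 20·2 + 120·3 + 55·11 = $1240.
Optimal plan:
  Bakery1→Café3: 10 trays
  Bakery1→Café4: 55 trays
  Bakery2→Café3: 120 trays
  Bakery3→Café1: 35 trays
  Bakery3→Café2: 10 trays
  Bakery3→Café3: 10 trays
Optimal cost = $845.
Saving = 1240 − 845 = $395.

395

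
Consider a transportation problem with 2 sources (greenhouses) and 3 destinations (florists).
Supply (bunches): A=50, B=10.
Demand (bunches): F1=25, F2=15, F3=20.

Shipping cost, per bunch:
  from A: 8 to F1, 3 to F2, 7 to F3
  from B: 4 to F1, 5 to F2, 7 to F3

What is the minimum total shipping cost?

345

An optimal shipping plan:
  A->F1: 15 × 8 = 120
  A->F2: 15 × 3 = 45
  A->F3: 20 × 7 = 140
  B->F1: 10 × 4 = 40
Total = 120 + 45 + 140 + 40 = 345.
(Supply check: A ships 50; B ships 10.)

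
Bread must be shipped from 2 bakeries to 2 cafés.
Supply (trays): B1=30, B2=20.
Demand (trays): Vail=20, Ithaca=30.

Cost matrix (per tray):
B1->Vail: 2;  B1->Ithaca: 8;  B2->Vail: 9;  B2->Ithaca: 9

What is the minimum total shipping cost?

One minimum-cost allocation:
  B1->Vail: 20 × 2 = 40
  B1->Ithaca: 10 × 8 = 80
  B2->Ithaca: 20 × 9 = 180
Total = 40 + 80 + 180 = 300.

300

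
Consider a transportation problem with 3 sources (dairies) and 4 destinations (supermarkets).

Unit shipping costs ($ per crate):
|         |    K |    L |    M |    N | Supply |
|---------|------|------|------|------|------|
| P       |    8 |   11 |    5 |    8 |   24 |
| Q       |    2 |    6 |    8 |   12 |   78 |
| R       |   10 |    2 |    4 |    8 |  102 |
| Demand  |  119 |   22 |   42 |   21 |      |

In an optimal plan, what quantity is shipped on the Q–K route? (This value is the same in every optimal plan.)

78

The minimum-cost plan:
  P to K: 24 crates
  Q to K: 78 crates
  R to K: 17 crates
  R to L: 22 crates
  R to M: 42 crates
  R to N: 21 crates
Total cost = $898.
So Q→K carries 78 crates.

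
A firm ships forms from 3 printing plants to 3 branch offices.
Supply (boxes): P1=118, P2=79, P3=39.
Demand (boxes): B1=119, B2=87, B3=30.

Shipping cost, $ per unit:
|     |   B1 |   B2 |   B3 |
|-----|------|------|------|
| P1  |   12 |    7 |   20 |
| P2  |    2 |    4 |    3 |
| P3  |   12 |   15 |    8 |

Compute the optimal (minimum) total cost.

Optimal allocation:
  P1–B1: 31 × $12 = $372
  P1–B2: 87 × $7 = $609
  P2–B1: 79 × $2 = $158
  P3–B1: 9 × $12 = $108
  P3–B3: 30 × $8 = $240
Total = 372 + 609 + 158 + 108 + 240 = $1487.

1487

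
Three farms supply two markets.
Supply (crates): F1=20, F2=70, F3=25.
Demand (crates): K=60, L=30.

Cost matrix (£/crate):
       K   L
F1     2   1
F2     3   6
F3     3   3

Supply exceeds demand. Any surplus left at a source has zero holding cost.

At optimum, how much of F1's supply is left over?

0

Minimum-cost shipments:
  F1→L: 20 × £1 = £20
  F2→K: 45 × £3 = £135
  F3→K: 15 × £3 = £45
  F3→L: 10 × £3 = £30
Total cost = £230.
F1 ships 20 of its 20, leaving 0.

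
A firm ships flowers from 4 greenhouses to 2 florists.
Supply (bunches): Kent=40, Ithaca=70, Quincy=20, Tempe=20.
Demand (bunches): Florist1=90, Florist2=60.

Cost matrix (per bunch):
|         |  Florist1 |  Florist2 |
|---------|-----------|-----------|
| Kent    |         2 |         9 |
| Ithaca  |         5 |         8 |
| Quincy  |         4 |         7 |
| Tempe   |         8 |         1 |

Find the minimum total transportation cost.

Optimal allocation:
  Kent→Florist1: 40 × 2 = 80
  Ithaca→Florist1: 30 × 5 = 150
  Ithaca→Florist2: 40 × 8 = 320
  Quincy→Florist1: 20 × 4 = 80
  Tempe→Florist2: 20 × 1 = 20
Total = 80 + 150 + 320 + 80 + 20 = 650.

650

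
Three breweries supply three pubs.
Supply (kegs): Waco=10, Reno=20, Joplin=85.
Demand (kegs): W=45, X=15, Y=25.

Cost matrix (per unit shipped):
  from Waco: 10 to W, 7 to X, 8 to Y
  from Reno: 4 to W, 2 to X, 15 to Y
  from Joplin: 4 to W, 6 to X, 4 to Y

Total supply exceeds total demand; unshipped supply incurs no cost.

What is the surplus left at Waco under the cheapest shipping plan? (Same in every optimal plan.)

An optimal plan:
  Reno→W: 5 × 4 = 20
  Reno→X: 15 × 2 = 30
  Joplin→W: 40 × 4 = 160
  Joplin→Y: 25 × 4 = 100
Total cost = 310.
Waco ships 0 of its 10, leaving 10.

10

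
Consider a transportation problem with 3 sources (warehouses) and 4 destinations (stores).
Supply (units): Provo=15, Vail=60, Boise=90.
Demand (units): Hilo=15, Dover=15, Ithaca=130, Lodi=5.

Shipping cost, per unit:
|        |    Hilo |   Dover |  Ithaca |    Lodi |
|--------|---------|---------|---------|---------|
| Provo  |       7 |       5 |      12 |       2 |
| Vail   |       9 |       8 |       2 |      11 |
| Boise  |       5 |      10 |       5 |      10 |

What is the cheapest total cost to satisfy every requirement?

655

Optimal allocation:
  Provo–Dover: 10 × 5 = 50
  Provo–Lodi: 5 × 2 = 10
  Vail–Ithaca: 60 × 2 = 120
  Boise–Hilo: 15 × 5 = 75
  Boise–Dover: 5 × 10 = 50
  Boise–Ithaca: 70 × 5 = 350
Total = 50 + 10 + 120 + 75 + 50 + 350 = 655.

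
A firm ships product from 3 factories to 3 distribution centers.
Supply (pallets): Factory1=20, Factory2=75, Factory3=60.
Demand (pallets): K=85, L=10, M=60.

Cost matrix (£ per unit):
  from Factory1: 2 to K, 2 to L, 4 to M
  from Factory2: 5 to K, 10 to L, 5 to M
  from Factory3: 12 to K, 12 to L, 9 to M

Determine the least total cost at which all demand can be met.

955

A cheapest plan:
  Factory1–K: 10 pallets
  Factory1–L: 10 pallets
  Factory2–K: 75 pallets
  Factory3–M: 60 pallets
Total cost = £955.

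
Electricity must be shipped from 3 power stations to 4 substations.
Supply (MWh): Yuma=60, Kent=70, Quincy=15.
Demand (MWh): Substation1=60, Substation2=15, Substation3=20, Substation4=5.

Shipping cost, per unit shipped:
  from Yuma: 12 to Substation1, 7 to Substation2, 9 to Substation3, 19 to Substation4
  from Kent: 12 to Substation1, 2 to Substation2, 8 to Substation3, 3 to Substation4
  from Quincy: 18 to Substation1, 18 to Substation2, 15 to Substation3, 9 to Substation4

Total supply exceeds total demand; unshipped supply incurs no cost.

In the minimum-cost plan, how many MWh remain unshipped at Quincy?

15

An optimal plan:
  Yuma to Substation1: 30 × 12 = 360
  Kent to Substation1: 30 × 12 = 360
  Kent to Substation2: 15 × 2 = 30
  Kent to Substation3: 20 × 8 = 160
  Kent to Substation4: 5 × 3 = 15
Total cost = 925.
Quincy ships 0 of its 15, leaving 15.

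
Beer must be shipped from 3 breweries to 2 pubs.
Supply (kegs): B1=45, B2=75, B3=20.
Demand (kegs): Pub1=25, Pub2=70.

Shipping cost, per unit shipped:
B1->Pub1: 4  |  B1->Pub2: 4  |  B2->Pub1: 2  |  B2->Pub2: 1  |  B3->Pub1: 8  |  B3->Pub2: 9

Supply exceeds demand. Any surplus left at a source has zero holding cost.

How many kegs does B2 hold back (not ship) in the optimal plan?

Minimum-cost shipments:
  B1 to Pub1: 20 × 4 = 80
  B2 to Pub1: 5 × 2 = 10
  B2 to Pub2: 70 × 1 = 70
Total cost = 160.
B2 ships 75 of its 75, leaving 0.

0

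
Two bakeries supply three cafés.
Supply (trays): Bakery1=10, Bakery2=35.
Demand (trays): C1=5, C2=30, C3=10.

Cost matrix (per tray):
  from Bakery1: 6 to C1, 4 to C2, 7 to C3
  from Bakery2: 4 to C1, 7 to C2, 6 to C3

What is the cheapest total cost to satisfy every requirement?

260

An optimal shipping plan:
  Bakery1→C2: 10 × 4 = 40
  Bakery2→C1: 5 × 4 = 20
  Bakery2→C2: 20 × 7 = 140
  Bakery2→C3: 10 × 6 = 60
Total = 40 + 20 + 140 + 60 = 260.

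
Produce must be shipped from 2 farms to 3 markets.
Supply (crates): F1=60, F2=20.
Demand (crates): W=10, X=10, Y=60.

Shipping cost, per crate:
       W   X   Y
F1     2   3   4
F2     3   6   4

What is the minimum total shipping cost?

290

One minimum-cost allocation:
  F1–W: 10 × 2 = 20
  F1–X: 10 × 3 = 30
  F1–Y: 40 × 4 = 160
  F2–Y: 20 × 4 = 80
Total = 20 + 30 + 160 + 80 = 290.
(Supply check: F1 ships 60; F2 ships 20.)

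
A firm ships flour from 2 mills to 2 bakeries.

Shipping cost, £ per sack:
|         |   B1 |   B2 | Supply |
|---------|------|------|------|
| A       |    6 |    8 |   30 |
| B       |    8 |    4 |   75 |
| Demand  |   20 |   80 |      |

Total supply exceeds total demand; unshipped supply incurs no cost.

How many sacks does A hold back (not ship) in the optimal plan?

Minimum-cost shipments:
  A–B1: 20 × £6 = £120
  A–B2: 5 × £8 = £40
  B–B2: 75 × £4 = £300
Total cost = £460.
A ships 25 of its 30, leaving 5.

5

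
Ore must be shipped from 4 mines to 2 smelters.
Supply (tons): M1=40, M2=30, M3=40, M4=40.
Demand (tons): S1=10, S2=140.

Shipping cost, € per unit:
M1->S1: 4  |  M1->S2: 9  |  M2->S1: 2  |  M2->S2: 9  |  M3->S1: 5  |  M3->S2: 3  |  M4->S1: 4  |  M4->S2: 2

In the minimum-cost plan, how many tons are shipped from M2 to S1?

The minimum-cost plan:
  M1–S2: 40 × €9 = €360
  M2–S1: 10 × €2 = €20
  M2–S2: 20 × €9 = €180
  M3–S2: 40 × €3 = €120
  M4–S2: 40 × €2 = €80
Total cost = €760.
So M2→S1 carries 10 tons.

10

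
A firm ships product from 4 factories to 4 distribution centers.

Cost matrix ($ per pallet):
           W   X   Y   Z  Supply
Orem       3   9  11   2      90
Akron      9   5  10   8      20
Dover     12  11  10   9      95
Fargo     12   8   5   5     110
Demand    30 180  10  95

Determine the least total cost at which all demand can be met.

2100

An optimal shipping plan:
  Orem–W: 30 × $3 = $90
  Orem–Z: 60 × $2 = $120
  Akron–X: 20 × $5 = $100
  Dover–X: 95 × $11 = $1045
  Fargo–X: 65 × $8 = $520
  Fargo–Y: 10 × $5 = $50
  Fargo–Z: 35 × $5 = $175
Total = 90 + 120 + 100 + 1045 + 520 + 50 + 175 = $2100.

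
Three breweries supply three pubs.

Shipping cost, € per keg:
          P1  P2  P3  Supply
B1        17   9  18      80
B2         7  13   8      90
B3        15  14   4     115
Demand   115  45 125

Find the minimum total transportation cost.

2100

Optimal allocation:
  B1 to P1: 25 × €17 = €425
  B1 to P2: 45 × €9 = €405
  B1 to P3: 10 × €18 = €180
  B2 to P1: 90 × €7 = €630
  B3 to P3: 115 × €4 = €460
Total = 425 + 405 + 180 + 630 + 460 = €2100.
(Supply check: B1 ships 80; B2 ships 90; B3 ships 115.)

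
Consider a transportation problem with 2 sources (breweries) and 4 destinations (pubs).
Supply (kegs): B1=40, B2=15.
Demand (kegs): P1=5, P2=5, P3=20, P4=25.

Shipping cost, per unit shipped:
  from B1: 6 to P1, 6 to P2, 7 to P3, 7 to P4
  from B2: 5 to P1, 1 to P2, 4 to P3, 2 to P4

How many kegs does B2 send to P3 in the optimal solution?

0

Optimal shipments:
  B1->P1: 5 × 6 = 30
  B1->P2: 5 × 6 = 30
  B1->P3: 20 × 7 = 140
  B1->P4: 10 × 7 = 70
  B2->P4: 15 × 2 = 30
Total cost = 300.
The route B2→P3 is not used.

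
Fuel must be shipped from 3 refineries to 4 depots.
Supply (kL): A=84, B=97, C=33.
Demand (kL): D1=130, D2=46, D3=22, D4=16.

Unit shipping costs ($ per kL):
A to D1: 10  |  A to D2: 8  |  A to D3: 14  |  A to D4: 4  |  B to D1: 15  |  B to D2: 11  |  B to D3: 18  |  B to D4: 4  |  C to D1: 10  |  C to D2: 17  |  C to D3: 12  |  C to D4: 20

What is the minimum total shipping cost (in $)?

2309

One minimum-cost allocation:
  A→D1: 84 × $10 = $840
  B→D1: 35 × $15 = $525
  B→D2: 46 × $11 = $506
  B→D4: 16 × $4 = $64
  C→D1: 11 × $10 = $110
  C→D3: 22 × $12 = $264
Total = 840 + 525 + 506 + 64 + 110 + 264 = $2309.
(Supply check: A ships 84; B ships 97; C ships 33.)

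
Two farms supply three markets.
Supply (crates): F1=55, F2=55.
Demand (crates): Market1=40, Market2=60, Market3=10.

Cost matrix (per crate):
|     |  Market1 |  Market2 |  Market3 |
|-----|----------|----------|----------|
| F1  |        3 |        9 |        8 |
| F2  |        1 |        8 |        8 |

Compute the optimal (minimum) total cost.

One minimum-cost allocation:
  F1–Market2: 45 crates
  F1–Market3: 10 crates
  F2–Market1: 40 crates
  F2–Market2: 15 crates
Total cost = 645.
(Supply check: F1 ships 55; F2 ships 55.)

645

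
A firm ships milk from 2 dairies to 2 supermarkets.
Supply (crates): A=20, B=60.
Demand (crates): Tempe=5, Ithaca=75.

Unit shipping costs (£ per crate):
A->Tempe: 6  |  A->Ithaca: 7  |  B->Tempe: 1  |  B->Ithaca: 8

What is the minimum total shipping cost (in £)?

An optimal shipping plan:
  A to Ithaca: 20 × £7 = £140
  B to Tempe: 5 × £1 = £5
  B to Ithaca: 55 × £8 = £440
Total = 140 + 5 + 440 = £585.

585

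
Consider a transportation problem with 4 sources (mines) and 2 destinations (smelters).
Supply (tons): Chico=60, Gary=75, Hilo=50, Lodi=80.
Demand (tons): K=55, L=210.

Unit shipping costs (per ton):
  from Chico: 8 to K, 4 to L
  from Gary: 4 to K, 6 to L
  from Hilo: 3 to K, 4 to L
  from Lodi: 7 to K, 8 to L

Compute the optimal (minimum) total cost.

1420

Optimal allocation:
  Chico→L: 60 × 4 = 240
  Gary→K: 55 × 4 = 220
  Gary→L: 20 × 6 = 120
  Hilo→L: 50 × 4 = 200
  Lodi→L: 80 × 8 = 640
Total = 240 + 220 + 120 + 200 + 640 = 1420.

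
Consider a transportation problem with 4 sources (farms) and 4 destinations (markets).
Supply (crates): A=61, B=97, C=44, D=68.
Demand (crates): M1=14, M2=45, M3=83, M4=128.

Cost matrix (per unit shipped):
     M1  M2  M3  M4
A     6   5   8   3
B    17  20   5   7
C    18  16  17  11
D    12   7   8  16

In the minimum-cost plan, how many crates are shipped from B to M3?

Optimal shipments:
  A–M4: 61 × 3 = 183
  B–M3: 74 × 5 = 370
  B–M4: 23 × 7 = 161
  C–M4: 44 × 11 = 484
  D–M1: 14 × 12 = 168
  D–M2: 45 × 7 = 315
  D–M3: 9 × 8 = 72
Total cost = 1753.
So B→M3 carries 74 crates.

74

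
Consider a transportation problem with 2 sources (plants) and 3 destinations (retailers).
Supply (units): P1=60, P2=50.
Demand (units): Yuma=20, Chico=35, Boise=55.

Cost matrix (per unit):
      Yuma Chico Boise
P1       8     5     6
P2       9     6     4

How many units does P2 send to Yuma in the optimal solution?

The minimum-cost plan:
  P1–Yuma: 20 × 8 = 160
  P1–Chico: 35 × 5 = 175
  P1–Boise: 5 × 6 = 30
  P2–Boise: 50 × 4 = 200
Total cost = 565.
The route P2→Yuma is not used.

0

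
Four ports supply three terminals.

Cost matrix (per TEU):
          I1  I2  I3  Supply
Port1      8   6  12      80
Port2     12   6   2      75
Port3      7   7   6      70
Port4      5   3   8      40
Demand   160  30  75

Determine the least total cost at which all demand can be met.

1420

An optimal shipping plan:
  Port1->I1: 50 × 8 = 400
  Port1->I2: 30 × 6 = 180
  Port2->I3: 75 × 2 = 150
  Port3->I1: 70 × 7 = 490
  Port4->I1: 40 × 5 = 200
Total = 400 + 180 + 150 + 490 + 200 = 1420.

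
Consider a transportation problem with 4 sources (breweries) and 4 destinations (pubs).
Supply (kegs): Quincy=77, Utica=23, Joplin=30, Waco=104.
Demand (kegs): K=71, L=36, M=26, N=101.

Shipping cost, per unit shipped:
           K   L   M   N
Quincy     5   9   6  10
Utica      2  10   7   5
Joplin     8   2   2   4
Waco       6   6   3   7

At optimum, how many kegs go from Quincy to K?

71

The minimum-cost plan:
  Quincy->K: 71 × 5 = 355
  Quincy->L: 6 × 9 = 54
  Utica->N: 23 × 5 = 115
  Joplin->L: 30 × 2 = 60
  Waco->M: 26 × 3 = 78
  Waco->N: 78 × 7 = 546
Total cost = 1208.
So Quincy→K carries 71 kegs.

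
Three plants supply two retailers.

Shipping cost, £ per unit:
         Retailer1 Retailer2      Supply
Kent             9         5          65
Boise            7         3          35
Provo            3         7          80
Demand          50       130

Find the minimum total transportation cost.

An optimal shipping plan:
  Kent->Retailer2: 65 × £5 = £325
  Boise->Retailer2: 35 × £3 = £105
  Provo->Retailer1: 50 × £3 = £150
  Provo->Retailer2: 30 × £7 = £210
Total = 325 + 105 + 150 + 210 = £790.
(Supply check: Kent ships 65; Boise ships 35; Provo ships 80.)

790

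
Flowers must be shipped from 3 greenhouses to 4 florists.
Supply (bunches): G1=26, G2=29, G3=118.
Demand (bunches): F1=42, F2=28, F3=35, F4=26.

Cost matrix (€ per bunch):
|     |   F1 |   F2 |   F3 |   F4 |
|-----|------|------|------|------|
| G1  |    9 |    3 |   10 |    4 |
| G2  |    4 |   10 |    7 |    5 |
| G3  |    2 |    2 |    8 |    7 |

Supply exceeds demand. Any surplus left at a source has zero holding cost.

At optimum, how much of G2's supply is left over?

0

Minimum-cost shipments:
  G1->F4: 26 × €4 = €104
  G2->F3: 29 × €7 = €203
  G3->F1: 42 × €2 = €84
  G3->F2: 28 × €2 = €56
  G3->F3: 6 × €8 = €48
Total cost = €495.
G2 ships 29 of its 29, leaving 0.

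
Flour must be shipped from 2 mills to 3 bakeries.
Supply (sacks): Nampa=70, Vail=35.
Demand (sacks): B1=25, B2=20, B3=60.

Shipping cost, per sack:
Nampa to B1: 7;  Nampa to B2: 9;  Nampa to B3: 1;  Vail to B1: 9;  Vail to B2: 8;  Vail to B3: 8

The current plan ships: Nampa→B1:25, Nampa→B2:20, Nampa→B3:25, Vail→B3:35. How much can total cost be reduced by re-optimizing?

Current plan cost = 25·7 + 20·9 + 25·1 + 35·8 = 660.
Optimal plan:
  Nampa->B1: 10 sacks
  Nampa->B3: 60 sacks
  Vail->B1: 15 sacks
  Vail->B2: 20 sacks
Optimal cost = 425.
Saving = 660 − 425 = 235.

235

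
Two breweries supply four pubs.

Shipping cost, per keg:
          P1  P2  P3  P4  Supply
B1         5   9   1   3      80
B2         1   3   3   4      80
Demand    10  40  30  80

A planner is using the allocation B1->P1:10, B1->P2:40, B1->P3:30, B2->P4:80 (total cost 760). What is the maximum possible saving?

Current plan cost = 10·5 + 40·9 + 30·1 + 80·4 = 760.
Optimal plan:
  B1→P3: 30 × 1 = 30
  B1→P4: 50 × 3 = 150
  B2→P1: 10 × 1 = 10
  B2→P2: 40 × 3 = 120
  B2→P4: 30 × 4 = 120
Optimal cost = 430.
Saving = 760 − 430 = 330.

330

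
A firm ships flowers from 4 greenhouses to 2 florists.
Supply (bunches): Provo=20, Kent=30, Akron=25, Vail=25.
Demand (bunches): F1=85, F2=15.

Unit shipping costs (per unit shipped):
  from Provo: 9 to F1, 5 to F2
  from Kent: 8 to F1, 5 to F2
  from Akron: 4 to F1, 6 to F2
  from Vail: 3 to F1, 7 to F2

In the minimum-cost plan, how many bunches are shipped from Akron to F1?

25

Solving gives:
  Provo–F1: 5 × 9 = 45
  Provo–F2: 15 × 5 = 75
  Kent–F1: 30 × 8 = 240
  Akron–F1: 25 × 4 = 100
  Vail–F1: 25 × 3 = 75
Total cost = 535.
So Akron→F1 carries 25 bunches.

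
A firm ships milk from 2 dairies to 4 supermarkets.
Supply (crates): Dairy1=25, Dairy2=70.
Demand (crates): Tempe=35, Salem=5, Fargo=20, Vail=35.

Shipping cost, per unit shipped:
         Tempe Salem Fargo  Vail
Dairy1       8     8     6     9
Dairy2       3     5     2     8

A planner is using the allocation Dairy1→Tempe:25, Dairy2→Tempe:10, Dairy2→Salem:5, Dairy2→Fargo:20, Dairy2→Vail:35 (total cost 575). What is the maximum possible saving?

Current plan cost = 25·8 + 10·3 + 5·5 + 20·2 + 35·8 = 575.
Optimal plan:
  Dairy1–Vail: 25 × 9 = 225
  Dairy2–Tempe: 35 × 3 = 105
  Dairy2–Salem: 5 × 5 = 25
  Dairy2–Fargo: 20 × 2 = 40
  Dairy2–Vail: 10 × 8 = 80
Optimal cost = 475.
Saving = 575 − 475 = 100.

100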